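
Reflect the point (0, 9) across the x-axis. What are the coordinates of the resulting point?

Reflection across x-axis: (0, 9) → (0, -9)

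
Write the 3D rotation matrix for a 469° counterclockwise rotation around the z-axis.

Rotation matrix for counterclockwise 469° around z-axis:
cos(469°) = -0.3256, sin(469°) = 0.9455
Result: [[-0.3256, -0.9455, 0], [0.9455, -0.3256, 0], [0, 0, 1]]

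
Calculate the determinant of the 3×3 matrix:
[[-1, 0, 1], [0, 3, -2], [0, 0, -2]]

Expansion along first row:
det = -1·det([[3,-2],[0,-2]]) - 0·det([[0,-2],[0,-2]]) + 1·det([[0,3],[0,0]])
    = -1·(3·-2 - -2·0) - 0·(0·-2 - -2·0) + 1·(0·0 - 3·0)
    = -1·-6 - 0·0 + 1·0
    = 6 + 0 + 0 = 6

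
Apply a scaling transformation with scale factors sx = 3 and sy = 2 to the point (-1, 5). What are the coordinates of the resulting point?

Scaling matrix:
[[3, 0], [0, 2]]
Result: (-1 × 3, 5 × 2) = (-3, 10)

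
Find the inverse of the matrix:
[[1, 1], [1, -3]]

For [[a,b],[c,d]], inverse = (1/det)·[[d,-b],[-c,a]]
det = (1)(-3) - (1)(1) = -3 - 1 = -4
Inverse = (1/-4)·[[-3, -1], [-1, 1]]
= [[3/4, 1/4], [1/4, -1/4]]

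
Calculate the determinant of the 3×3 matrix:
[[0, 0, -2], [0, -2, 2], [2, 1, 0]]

Expansion along first row:
det = 0·det([[-2,2],[1,0]]) - 0·det([[0,2],[2,0]]) + -2·det([[0,-2],[2,1]])
    = 0·(-2·0 - 2·1) - 0·(0·0 - 2·2) + -2·(0·1 - -2·2)
    = 0·-2 - 0·-4 + -2·4
    = 0 + 0 + -8 = -8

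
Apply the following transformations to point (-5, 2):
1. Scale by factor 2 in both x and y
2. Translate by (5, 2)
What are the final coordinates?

Step 1: Scale (-5, 2) by 2 → (-10, 4)
Step 2: Translate by (5, 2) → (-5, 6)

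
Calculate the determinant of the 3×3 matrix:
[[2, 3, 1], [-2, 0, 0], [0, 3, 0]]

Expansion along first row:
det = 2·det([[0,0],[3,0]]) - 3·det([[-2,0],[0,0]]) + 1·det([[-2,0],[0,3]])
    = 2·(0·0 - 0·3) - 3·(-2·0 - 0·0) + 1·(-2·3 - 0·0)
    = 2·0 - 3·0 + 1·-6
    = 0 + 0 + -6 = -6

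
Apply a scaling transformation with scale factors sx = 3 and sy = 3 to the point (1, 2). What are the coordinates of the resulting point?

Scaling matrix:
[[3, 0], [0, 3]]
Result: (1 × 3, 2 × 3) = (3, 6)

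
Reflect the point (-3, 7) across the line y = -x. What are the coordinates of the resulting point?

Reflection across line y = -x: (-3, 7) → (-7, 3)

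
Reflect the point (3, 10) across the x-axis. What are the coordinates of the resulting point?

Reflection across x-axis: (3, 10) → (3, -10)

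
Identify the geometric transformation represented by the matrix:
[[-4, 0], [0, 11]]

This matrix represents: non-uniform scaling by sx = -4, sy = 11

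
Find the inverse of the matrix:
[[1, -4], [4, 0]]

For [[a,b],[c,d]], inverse = (1/det)·[[d,-b],[-c,a]]
det = (1)(0) - (-4)(4) = 0 - -16 = 16
Inverse = (1/16)·[[0, 4], [-4, 1]]
= [[0, 1/4], [-1/4, 1/16]]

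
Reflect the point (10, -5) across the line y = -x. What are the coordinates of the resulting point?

Reflection across line y = -x: (10, -5) → (5, -10)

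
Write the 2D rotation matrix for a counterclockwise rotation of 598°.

Rotation matrix formula: [[cos θ, -sin θ], [sin θ, cos θ]]
For θ = 598°:
cos(598°) = -0.5299
sin(598°) = -0.8480
Result: [[-0.5299, 0.8480], [-0.8480, -0.5299]]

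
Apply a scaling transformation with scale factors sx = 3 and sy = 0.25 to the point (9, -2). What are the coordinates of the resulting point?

Scaling matrix:
[[3, 0], [0, 0.25]]
Result: (9 × 3, -2 × 0.25) = (27, -0.5)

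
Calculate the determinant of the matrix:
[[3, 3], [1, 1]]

For a 2×2 matrix [[a, b], [c, d]], det = ad - bc
det = (3)(1) - (3)(1) = 3 - 3 = 0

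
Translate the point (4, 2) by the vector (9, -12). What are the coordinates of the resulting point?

Translation by (9, -12) (homogeneous matrix [[1, 0, 9], [0, 1, -12], [0, 0, 1]]):
x' = 4 + 9 = 13
y' = 2 + -12 = -10
Result: (13, -10)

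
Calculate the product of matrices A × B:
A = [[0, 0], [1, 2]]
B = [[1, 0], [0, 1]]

Matrix multiplication:
C[0][0] = 0×1 + 0×0 = 0
C[0][1] = 0×0 + 0×1 = 0
C[1][0] = 1×1 + 2×0 = 1
C[1][1] = 1×0 + 2×1 = 2
Result: [[0, 0], [1, 2]]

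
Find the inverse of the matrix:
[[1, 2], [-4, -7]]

For [[a,b],[c,d]], inverse = (1/det)·[[d,-b],[-c,a]]
det = (1)(-7) - (2)(-4) = -7 - -8 = 1
Inverse = [[-7, -2], [4, 1]]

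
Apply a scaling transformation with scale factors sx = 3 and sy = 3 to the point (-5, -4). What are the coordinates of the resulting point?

Scaling matrix:
[[3, 0], [0, 3]]
Result: (-5 × 3, -4 × 3) = (-15, -12)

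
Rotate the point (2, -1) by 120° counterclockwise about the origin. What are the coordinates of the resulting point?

Rotation matrix for 120°: [[cos 120°, -sin 120°], [sin 120°, cos 120°]] ≈ [[-0.500000, -0.866025], [0.866025, -0.500000]]
[[-0.500000, -0.866025], [0.866025, -0.500000]] × [2, -1]ᵀ ≈ [-0.1340, 2.2321]ᵀ
Result: (-0.1340, 2.2321)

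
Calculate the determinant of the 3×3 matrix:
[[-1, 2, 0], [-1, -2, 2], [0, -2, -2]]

Expansion along first row:
det = -1·det([[-2,2],[-2,-2]]) - 2·det([[-1,2],[0,-2]]) + 0·det([[-1,-2],[0,-2]])
    = -1·(-2·-2 - 2·-2) - 2·(-1·-2 - 2·0) + 0·(-1·-2 - -2·0)
    = -1·8 - 2·2 + 0·2
    = -8 + -4 + 0 = -12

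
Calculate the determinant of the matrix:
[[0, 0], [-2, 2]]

For a 2×2 matrix [[a, b], [c, d]], det = ad - bc
det = (0)(2) - (0)(-2) = 0 - 0 = 0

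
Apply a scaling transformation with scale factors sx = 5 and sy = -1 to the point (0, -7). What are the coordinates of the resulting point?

Scaling matrix:
[[5, 0], [0, -1]]
Result: (0 × 5, -7 × -1) = (0, 7)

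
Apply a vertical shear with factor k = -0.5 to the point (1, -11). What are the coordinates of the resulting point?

Shear matrix for vertical shear with factor k = -0.5:
[[1, 0], [-0.50, 1]]
Result: (1, -11) → (1, -11.5)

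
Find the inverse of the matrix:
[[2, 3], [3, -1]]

For [[a,b],[c,d]], inverse = (1/det)·[[d,-b],[-c,a]]
det = (2)(-1) - (3)(3) = -2 - 9 = -11
Inverse = (1/-11)·[[-1, -3], [-3, 2]]
= [[1/11, 3/11], [3/11, -2/11]]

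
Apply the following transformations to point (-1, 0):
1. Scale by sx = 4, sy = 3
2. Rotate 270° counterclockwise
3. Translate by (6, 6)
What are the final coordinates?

Step 1: Scale → (-4, 0)
Step 2: Rotate 270° → (0, 4)
Step 3: Translate → (6, 10)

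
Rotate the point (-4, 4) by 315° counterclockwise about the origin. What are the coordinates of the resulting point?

Rotation matrix for 315°: [[cos 315°, -sin 315°], [sin 315°, cos 315°]] ≈ [[0.707107, 0.707107], [-0.707107, 0.707107]]
[[0.707107, 0.707107], [-0.707107, 0.707107]] × [-4, 4]ᵀ ≈ [0, 5.6569]ᵀ
Result: (0, 5.6569)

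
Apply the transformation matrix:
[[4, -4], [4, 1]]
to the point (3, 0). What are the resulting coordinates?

Matrix multiplication:
[[4, -4], [4, 1]] × [3, 0]ᵀ
= [(4)(3) + (-4)(0), (4)(3) + (1)(0)]ᵀ
= [12, 12]ᵀ
Result: (12, 12)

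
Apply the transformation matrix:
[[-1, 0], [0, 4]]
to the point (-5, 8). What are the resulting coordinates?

Matrix multiplication:
[[-1, 0], [0, 4]] × [-5, 8]ᵀ
= [(-1)(-5) + (0)(8), (0)(-5) + (4)(8)]ᵀ
= [5, 32]ᵀ
Result: (5, 32)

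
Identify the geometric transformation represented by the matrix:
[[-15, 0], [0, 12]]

This matrix represents: non-uniform scaling by sx = -15, sy = 12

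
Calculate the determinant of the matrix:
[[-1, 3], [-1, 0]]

For a 2×2 matrix [[a, b], [c, d]], det = ad - bc
det = (-1)(0) - (3)(-1) = 0 - -3 = 3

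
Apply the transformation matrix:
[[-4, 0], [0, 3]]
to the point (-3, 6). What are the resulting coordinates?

Matrix multiplication:
[[-4, 0], [0, 3]] × [-3, 6]ᵀ
= [(-4)(-3) + (0)(6), (0)(-3) + (3)(6)]ᵀ
= [12, 18]ᵀ
Result: (12, 18)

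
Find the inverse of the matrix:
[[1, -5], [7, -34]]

For [[a,b],[c,d]], inverse = (1/det)·[[d,-b],[-c,a]]
det = (1)(-34) - (-5)(7) = -34 - -35 = 1
Inverse = [[-34, 5], [-7, 1]]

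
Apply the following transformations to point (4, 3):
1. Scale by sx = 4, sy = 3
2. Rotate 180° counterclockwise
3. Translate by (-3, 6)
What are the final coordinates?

Step 1: Scale → (16, 9)
Step 2: Rotate 180° → (-16, -9)
Step 3: Translate → (-19, -3)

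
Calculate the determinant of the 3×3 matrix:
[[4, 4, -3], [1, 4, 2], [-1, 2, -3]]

Expansion along first row:
det = 4·det([[4,2],[2,-3]]) - 4·det([[1,2],[-1,-3]]) + -3·det([[1,4],[-1,2]])
    = 4·(4·-3 - 2·2) - 4·(1·-3 - 2·-1) + -3·(1·2 - 4·-1)
    = 4·-16 - 4·-1 + -3·6
    = -64 + 4 + -18 = -78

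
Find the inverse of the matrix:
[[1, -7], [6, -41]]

For [[a,b],[c,d]], inverse = (1/det)·[[d,-b],[-c,a]]
det = (1)(-41) - (-7)(6) = -41 - -42 = 1
Inverse = [[-41, 7], [-6, 1]]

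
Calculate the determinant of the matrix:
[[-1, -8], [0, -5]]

For a 2×2 matrix [[a, b], [c, d]], det = ad - bc
det = (-1)(-5) - (-8)(0) = 5 - 0 = 5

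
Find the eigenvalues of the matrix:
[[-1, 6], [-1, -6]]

Characteristic equation: det(A - λI) = 0
λ² - (trace)λ + (det) = 0
trace = -1 + -6 = -7, det = (-1)(-6) - (6)(-1) = 12
λ² - (-7)λ + (12) = 0
λ = (-7 ± √((-7)² - 4·(12))) / 2 = (-7 ± √1) / 2
Solving: λ = -4, -3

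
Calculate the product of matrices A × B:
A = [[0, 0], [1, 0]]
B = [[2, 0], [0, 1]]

Matrix multiplication:
C[0][0] = 0×2 + 0×0 = 0
C[0][1] = 0×0 + 0×1 = 0
C[1][0] = 1×2 + 0×0 = 2
C[1][1] = 1×0 + 0×1 = 0
Result: [[0, 0], [2, 0]]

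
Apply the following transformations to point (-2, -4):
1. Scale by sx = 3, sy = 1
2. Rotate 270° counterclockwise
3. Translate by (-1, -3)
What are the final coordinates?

Step 1: Scale → (-6, -4)
Step 2: Rotate 270° → (-4, 6)
Step 3: Translate → (-5, 3)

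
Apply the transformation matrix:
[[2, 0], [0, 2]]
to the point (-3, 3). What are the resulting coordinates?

Matrix multiplication:
[[2, 0], [0, 2]] × [-3, 3]ᵀ
= [(2)(-3) + (0)(3), (0)(-3) + (2)(3)]ᵀ
= [-6, 6]ᵀ
Result: (-6, 6)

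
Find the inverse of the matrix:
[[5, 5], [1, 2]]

For [[a,b],[c,d]], inverse = (1/det)·[[d,-b],[-c,a]]
det = (5)(2) - (5)(1) = 10 - 5 = 5
Inverse = (1/5)·[[2, -5], [-1, 5]]
= [[2/5, -1], [-1/5, 1]]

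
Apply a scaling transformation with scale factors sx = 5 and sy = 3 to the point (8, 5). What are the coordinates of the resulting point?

Scaling matrix:
[[5, 0], [0, 3]]
Result: (8 × 5, 5 × 3) = (40, 15)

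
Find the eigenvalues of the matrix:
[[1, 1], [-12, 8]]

Characteristic equation: det(A - λI) = 0
λ² - (trace)λ + (det) = 0
trace = 1 + 8 = 9, det = (1)(8) - (1)(-12) = 20
λ² - (9)λ + (20) = 0
λ = (9 ± √((9)² - 4·(20))) / 2 = (9 ± √1) / 2
Solving: λ = 4, 5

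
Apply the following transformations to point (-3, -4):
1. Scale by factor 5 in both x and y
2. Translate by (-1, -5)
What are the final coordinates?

Step 1: Scale (-3, -4) by 5 → (-15, -20)
Step 2: Translate by (-1, -5) → (-16, -25)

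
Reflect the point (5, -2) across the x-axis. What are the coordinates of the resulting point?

Reflection across x-axis: (5, -2) → (5, 2)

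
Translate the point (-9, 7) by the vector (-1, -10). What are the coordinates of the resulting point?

Translation by (-1, -10) (homogeneous matrix [[1, 0, -1], [0, 1, -10], [0, 0, 1]]):
x' = -9 + -1 = -10
y' = 7 + -10 = -3
Result: (-10, -3)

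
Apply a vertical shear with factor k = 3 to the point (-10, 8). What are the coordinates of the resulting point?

Shear matrix for vertical shear with factor k = 3:
[[1, 0], [3, 1]]
Result: (-10, 8) → (-10, -22)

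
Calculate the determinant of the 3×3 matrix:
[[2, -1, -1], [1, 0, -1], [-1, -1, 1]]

Expansion along first row:
det = 2·det([[0,-1],[-1,1]]) - -1·det([[1,-1],[-1,1]]) + -1·det([[1,0],[-1,-1]])
    = 2·(0·1 - -1·-1) - -1·(1·1 - -1·-1) + -1·(1·-1 - 0·-1)
    = 2·-1 - -1·0 + -1·-1
    = -2 + 0 + 1 = -1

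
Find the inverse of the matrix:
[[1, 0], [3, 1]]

For [[a,b],[c,d]], inverse = (1/det)·[[d,-b],[-c,a]]
det = (1)(1) - (0)(3) = 1 - 0 = 1
Inverse = [[1, 0], [-3, 1]]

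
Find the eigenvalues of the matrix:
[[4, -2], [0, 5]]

Characteristic equation: det(A - λI) = 0
λ² - (trace)λ + (det) = 0
trace = 4 + 5 = 9, det = (4)(5) - (-2)(0) = 20
λ² - (9)λ + (20) = 0
λ = (9 ± √((9)² - 4·(20))) / 2 = (9 ± √1) / 2
Solving: λ = 4, 5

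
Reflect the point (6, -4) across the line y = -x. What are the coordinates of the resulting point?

Reflection across line y = -x: (6, -4) → (4, -6)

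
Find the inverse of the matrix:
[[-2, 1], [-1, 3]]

For [[a,b],[c,d]], inverse = (1/det)·[[d,-b],[-c,a]]
det = (-2)(3) - (1)(-1) = -6 - -1 = -5
Inverse = (1/-5)·[[3, -1], [1, -2]]
= [[-3/5, 1/5], [-1/5, 2/5]]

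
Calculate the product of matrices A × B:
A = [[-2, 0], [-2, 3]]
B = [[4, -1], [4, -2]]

Matrix multiplication:
C[0][0] = -2×4 + 0×4 = -8
C[0][1] = -2×-1 + 0×-2 = 2
C[1][0] = -2×4 + 3×4 = 4
C[1][1] = -2×-1 + 3×-2 = -4
Result: [[-8, 2], [4, -4]]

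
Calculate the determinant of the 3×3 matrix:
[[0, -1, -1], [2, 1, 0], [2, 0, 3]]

Expansion along first row:
det = 0·det([[1,0],[0,3]]) - -1·det([[2,0],[2,3]]) + -1·det([[2,1],[2,0]])
    = 0·(1·3 - 0·0) - -1·(2·3 - 0·2) + -1·(2·0 - 1·2)
    = 0·3 - -1·6 + -1·-2
    = 0 + 6 + 2 = 8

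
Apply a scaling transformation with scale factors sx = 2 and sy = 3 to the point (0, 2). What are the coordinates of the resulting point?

Scaling matrix:
[[2, 0], [0, 3]]
Result: (0 × 2, 2 × 3) = (0, 6)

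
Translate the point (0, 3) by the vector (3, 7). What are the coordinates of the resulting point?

Translation by (3, 7) (homogeneous matrix [[1, 0, 3], [0, 1, 7], [0, 0, 1]]):
x' = 0 + 3 = 3
y' = 3 + 7 = 10
Result: (3, 10)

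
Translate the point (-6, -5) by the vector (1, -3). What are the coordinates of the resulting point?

Translation by (1, -3) (homogeneous matrix [[1, 0, 1], [0, 1, -3], [0, 0, 1]]):
x' = -6 + 1 = -5
y' = -5 + -3 = -8
Result: (-5, -8)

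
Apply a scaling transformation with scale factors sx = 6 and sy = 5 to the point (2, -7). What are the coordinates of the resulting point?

Scaling matrix:
[[6, 0], [0, 5]]
Result: (2 × 6, -7 × 5) = (12, -35)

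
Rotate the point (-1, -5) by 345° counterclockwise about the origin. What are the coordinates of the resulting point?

Rotation matrix for 345°: [[cos 345°, -sin 345°], [sin 345°, cos 345°]] ≈ [[0.965926, 0.258819], [-0.258819, 0.965926]]
[[0.965926, 0.258819], [-0.258819, 0.965926]] × [-1, -5]ᵀ ≈ [-2.2600, -4.5708]ᵀ
Result: (-2.2600, -4.5708)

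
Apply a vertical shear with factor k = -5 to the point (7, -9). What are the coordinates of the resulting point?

Shear matrix for vertical shear with factor k = -5:
[[1, 0], [-5, 1]]
Result: (7, -9) → (7, -44)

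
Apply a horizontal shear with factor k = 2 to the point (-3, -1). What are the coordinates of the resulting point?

Shear matrix for horizontal shear with factor k = 2:
[[1, 2], [0, 1]]
Result: (-3, -1) → (-5, -1)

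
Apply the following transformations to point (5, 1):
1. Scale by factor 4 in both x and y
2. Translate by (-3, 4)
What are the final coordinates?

Step 1: Scale (5, 1) by 4 → (20, 4)
Step 2: Translate by (-3, 4) → (17, 8)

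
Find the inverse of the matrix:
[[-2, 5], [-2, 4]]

For [[a,b],[c,d]], inverse = (1/det)·[[d,-b],[-c,a]]
det = (-2)(4) - (5)(-2) = -8 - -10 = 2
Inverse = (1/2)·[[4, -5], [2, -2]]
= [[2, -5/2], [1, -1]]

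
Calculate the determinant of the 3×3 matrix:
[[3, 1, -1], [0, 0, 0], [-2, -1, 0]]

Expansion along first row:
det = 3·det([[0,0],[-1,0]]) - 1·det([[0,0],[-2,0]]) + -1·det([[0,0],[-2,-1]])
    = 3·(0·0 - 0·-1) - 1·(0·0 - 0·-2) + -1·(0·-1 - 0·-2)
    = 3·0 - 1·0 + -1·0
    = 0 + 0 + 0 = 0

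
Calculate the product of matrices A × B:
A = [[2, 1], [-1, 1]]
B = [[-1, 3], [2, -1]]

Matrix multiplication:
C[0][0] = 2×-1 + 1×2 = 0
C[0][1] = 2×3 + 1×-1 = 5
C[1][0] = -1×-1 + 1×2 = 3
C[1][1] = -1×3 + 1×-1 = -4
Result: [[0, 5], [3, -4]]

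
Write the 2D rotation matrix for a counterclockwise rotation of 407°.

Rotation matrix formula: [[cos θ, -sin θ], [sin θ, cos θ]]
For θ = 407°:
cos(407°) = 0.6820
sin(407°) = 0.7314
Result: [[0.6820, -0.7314], [0.7314, 0.6820]]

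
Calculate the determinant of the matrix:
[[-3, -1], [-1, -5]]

For a 2×2 matrix [[a, b], [c, d]], det = ad - bc
det = (-3)(-5) - (-1)(-1) = 15 - 1 = 14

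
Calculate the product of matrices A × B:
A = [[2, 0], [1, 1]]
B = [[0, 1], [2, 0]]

Matrix multiplication:
C[0][0] = 2×0 + 0×2 = 0
C[0][1] = 2×1 + 0×0 = 2
C[1][0] = 1×0 + 1×2 = 2
C[1][1] = 1×1 + 1×0 = 1
Result: [[0, 2], [2, 1]]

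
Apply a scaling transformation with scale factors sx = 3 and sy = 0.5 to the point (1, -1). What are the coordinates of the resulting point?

Scaling matrix:
[[3, 0], [0, 0.50]]
Result: (1 × 3, -1 × 0.5) = (3, -0.5)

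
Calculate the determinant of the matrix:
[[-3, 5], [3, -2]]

For a 2×2 matrix [[a, b], [c, d]], det = ad - bc
det = (-3)(-2) - (5)(3) = 6 - 15 = -9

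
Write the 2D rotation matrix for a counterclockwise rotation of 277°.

Rotation matrix formula: [[cos θ, -sin θ], [sin θ, cos θ]]
For θ = 277°:
cos(277°) = 0.1219
sin(277°) = -0.9925
Result: [[0.1219, 0.9925], [-0.9925, 0.1219]]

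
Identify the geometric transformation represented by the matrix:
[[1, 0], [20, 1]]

This matrix represents: vertical shear with factor 20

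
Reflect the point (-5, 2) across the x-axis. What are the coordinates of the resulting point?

Reflection across x-axis: (-5, 2) → (-5, -2)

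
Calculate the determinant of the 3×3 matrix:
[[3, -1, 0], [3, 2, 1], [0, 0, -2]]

Expansion along first row:
det = 3·det([[2,1],[0,-2]]) - -1·det([[3,1],[0,-2]]) + 0·det([[3,2],[0,0]])
    = 3·(2·-2 - 1·0) - -1·(3·-2 - 1·0) + 0·(3·0 - 2·0)
    = 3·-4 - -1·-6 + 0·0
    = -12 + -6 + 0 = -18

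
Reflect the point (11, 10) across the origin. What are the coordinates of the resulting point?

Reflection across origin: (11, 10) → (-11, -10)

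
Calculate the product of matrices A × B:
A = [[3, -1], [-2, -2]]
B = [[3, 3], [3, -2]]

Matrix multiplication:
C[0][0] = 3×3 + -1×3 = 6
C[0][1] = 3×3 + -1×-2 = 11
C[1][0] = -2×3 + -2×3 = -12
C[1][1] = -2×3 + -2×-2 = -2
Result: [[6, 11], [-12, -2]]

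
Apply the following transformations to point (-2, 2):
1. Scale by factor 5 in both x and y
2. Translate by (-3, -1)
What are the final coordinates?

Step 1: Scale (-2, 2) by 5 → (-10, 10)
Step 2: Translate by (-3, -1) → (-13, 9)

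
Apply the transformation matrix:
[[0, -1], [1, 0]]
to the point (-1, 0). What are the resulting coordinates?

Matrix multiplication:
[[0, -1], [1, 0]] × [-1, 0]ᵀ
= [(0)(-1) + (-1)(0), (1)(-1) + (0)(0)]ᵀ
= [0, -1]ᵀ
Result: (0, -1)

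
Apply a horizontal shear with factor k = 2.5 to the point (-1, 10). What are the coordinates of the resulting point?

Shear matrix for horizontal shear with factor k = 2.5:
[[1, 2.50], [0, 1]]
Result: (-1, 10) → (24, 10)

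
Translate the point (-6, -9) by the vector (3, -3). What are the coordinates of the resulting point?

Translation by (3, -3) (homogeneous matrix [[1, 0, 3], [0, 1, -3], [0, 0, 1]]):
x' = -6 + 3 = -3
y' = -9 + -3 = -12
Result: (-3, -12)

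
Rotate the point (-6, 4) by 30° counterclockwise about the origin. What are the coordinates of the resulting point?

Rotation matrix for 30°: [[cos 30°, -sin 30°], [sin 30°, cos 30°]] ≈ [[0.866025, -0.500000], [0.500000, 0.866025]]
[[0.866025, -0.500000], [0.500000, 0.866025]] × [-6, 4]ᵀ ≈ [-7.1962, 0.4641]ᵀ
Result: (-7.1962, 0.4641)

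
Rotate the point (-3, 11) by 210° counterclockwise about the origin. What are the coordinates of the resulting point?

Rotation matrix for 210°: [[cos 210°, -sin 210°], [sin 210°, cos 210°]] ≈ [[-0.866025, 0.500000], [-0.500000, -0.866025]]
[[-0.866025, 0.500000], [-0.500000, -0.866025]] × [-3, 11]ᵀ ≈ [8.0981, -8.0263]ᵀ
Result: (8.0981, -8.0263)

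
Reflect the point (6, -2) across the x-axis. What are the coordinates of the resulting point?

Reflection across x-axis: (6, -2) → (6, 2)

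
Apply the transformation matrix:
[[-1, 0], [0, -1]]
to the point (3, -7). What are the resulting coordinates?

Matrix multiplication:
[[-1, 0], [0, -1]] × [3, -7]ᵀ
= [(-1)(3) + (0)(-7), (0)(3) + (-1)(-7)]ᵀ
= [-3, 7]ᵀ
Result: (-3, 7)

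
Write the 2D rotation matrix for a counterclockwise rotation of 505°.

Rotation matrix formula: [[cos θ, -sin θ], [sin θ, cos θ]]
For θ = 505°:
cos(505°) = -0.8192
sin(505°) = 0.5736
Result: [[-0.8192, -0.5736], [0.5736, -0.8192]]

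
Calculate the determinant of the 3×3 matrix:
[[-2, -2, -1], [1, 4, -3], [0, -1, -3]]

Expansion along first row:
det = -2·det([[4,-3],[-1,-3]]) - -2·det([[1,-3],[0,-3]]) + -1·det([[1,4],[0,-1]])
    = -2·(4·-3 - -3·-1) - -2·(1·-3 - -3·0) + -1·(1·-1 - 4·0)
    = -2·-15 - -2·-3 + -1·-1
    = 30 + -6 + 1 = 25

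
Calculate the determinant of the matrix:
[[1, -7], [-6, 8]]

For a 2×2 matrix [[a, b], [c, d]], det = ad - bc
det = (1)(8) - (-7)(-6) = 8 - 42 = -34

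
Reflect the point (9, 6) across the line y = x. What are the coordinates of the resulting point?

Reflection across line y = x: (9, 6) → (6, 9)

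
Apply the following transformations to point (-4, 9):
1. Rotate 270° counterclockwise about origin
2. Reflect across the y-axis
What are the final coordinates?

Step 1: Rotate 270° → (9, 4)
Step 2: Reflect across y-axis → (-9, 4)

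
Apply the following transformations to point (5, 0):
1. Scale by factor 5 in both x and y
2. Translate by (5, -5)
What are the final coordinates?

Step 1: Scale (5, 0) by 5 → (25, 0)
Step 2: Translate by (5, -5) → (30, -5)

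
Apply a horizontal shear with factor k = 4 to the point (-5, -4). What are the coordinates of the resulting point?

Shear matrix for horizontal shear with factor k = 4:
[[1, 4], [0, 1]]
Result: (-5, -4) → (-21, -4)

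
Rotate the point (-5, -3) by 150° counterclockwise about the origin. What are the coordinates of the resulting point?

Rotation matrix for 150°: [[cos 150°, -sin 150°], [sin 150°, cos 150°]] ≈ [[-0.866025, -0.500000], [0.500000, -0.866025]]
[[-0.866025, -0.500000], [0.500000, -0.866025]] × [-5, -3]ᵀ ≈ [5.8301, 0.0981]ᵀ
Result: (5.8301, 0.0981)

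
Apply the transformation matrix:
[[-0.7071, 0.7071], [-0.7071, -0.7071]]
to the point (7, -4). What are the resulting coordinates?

Matrix multiplication:
[[-0.7071, 0.7071], [-0.7071, -0.7071]] × [7, -4]ᵀ
= [(-0.7071)(7) + (0.7071)(-4), (-0.7071)(7) + (-0.7071)(-4)]ᵀ
= [-7.7781, -2.1213]ᵀ
Result: (-7.7781, -2.1213)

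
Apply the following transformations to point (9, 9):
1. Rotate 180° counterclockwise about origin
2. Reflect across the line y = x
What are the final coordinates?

Step 1: Rotate 180° → (-9, -9)
Step 2: Reflect across line y = x → (-9, -9)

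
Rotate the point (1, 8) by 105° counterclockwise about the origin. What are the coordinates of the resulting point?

Rotation matrix for 105°: [[cos 105°, -sin 105°], [sin 105°, cos 105°]] ≈ [[-0.258819, -0.965926], [0.965926, -0.258819]]
[[-0.258819, -0.965926], [0.965926, -0.258819]] × [1, 8]ᵀ ≈ [-7.9862, -1.1046]ᵀ
Result: (-7.9862, -1.1046)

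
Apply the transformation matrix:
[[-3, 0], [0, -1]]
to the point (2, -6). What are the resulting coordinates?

Matrix multiplication:
[[-3, 0], [0, -1]] × [2, -6]ᵀ
= [(-3)(2) + (0)(-6), (0)(2) + (-1)(-6)]ᵀ
= [-6, 6]ᵀ
Result: (-6, 6)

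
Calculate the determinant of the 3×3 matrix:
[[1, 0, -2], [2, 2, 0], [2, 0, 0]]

Expansion along first row:
det = 1·det([[2,0],[0,0]]) - 0·det([[2,0],[2,0]]) + -2·det([[2,2],[2,0]])
    = 1·(2·0 - 0·0) - 0·(2·0 - 0·2) + -2·(2·0 - 2·2)
    = 1·0 - 0·0 + -2·-4
    = 0 + 0 + 8 = 8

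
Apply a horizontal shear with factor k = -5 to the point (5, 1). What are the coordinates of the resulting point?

Shear matrix for horizontal shear with factor k = -5:
[[1, -5], [0, 1]]
Result: (5, 1) → (0, 1)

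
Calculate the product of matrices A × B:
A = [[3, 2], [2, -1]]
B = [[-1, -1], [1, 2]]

Matrix multiplication:
C[0][0] = 3×-1 + 2×1 = -1
C[0][1] = 3×-1 + 2×2 = 1
C[1][0] = 2×-1 + -1×1 = -3
C[1][1] = 2×-1 + -1×2 = -4
Result: [[-1, 1], [-3, -4]]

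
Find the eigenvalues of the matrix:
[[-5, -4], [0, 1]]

Characteristic equation: det(A - λI) = 0
λ² - (trace)λ + (det) = 0
trace = -5 + 1 = -4, det = (-5)(1) - (-4)(0) = -5
λ² - (-4)λ + (-5) = 0
λ = (-4 ± √((-4)² - 4·(-5))) / 2 = (-4 ± √36) / 2
Solving: λ = -5, 1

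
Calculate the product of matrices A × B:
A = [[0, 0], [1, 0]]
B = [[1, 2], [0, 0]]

Matrix multiplication:
C[0][0] = 0×1 + 0×0 = 0
C[0][1] = 0×2 + 0×0 = 0
C[1][0] = 1×1 + 0×0 = 1
C[1][1] = 1×2 + 0×0 = 2
Result: [[0, 0], [1, 2]]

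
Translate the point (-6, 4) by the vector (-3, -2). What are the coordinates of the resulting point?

Translation by (-3, -2) (homogeneous matrix [[1, 0, -3], [0, 1, -2], [0, 0, 1]]):
x' = -6 + -3 = -9
y' = 4 + -2 = 2
Result: (-9, 2)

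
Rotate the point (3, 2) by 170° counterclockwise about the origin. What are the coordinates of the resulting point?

Rotation matrix for 170°: [[cos 170°, -sin 170°], [sin 170°, cos 170°]] ≈ [[-0.984808, -0.173648], [0.173648, -0.984808]]
[[-0.984808, -0.173648], [0.173648, -0.984808]] × [3, 2]ᵀ ≈ [-3.3017, -1.4487]ᵀ
Result: (-3.3017, -1.4487)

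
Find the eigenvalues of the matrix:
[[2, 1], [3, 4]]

Characteristic equation: det(A - λI) = 0
λ² - (trace)λ + (det) = 0
trace = 2 + 4 = 6, det = (2)(4) - (1)(3) = 5
λ² - (6)λ + (5) = 0
λ = (6 ± √((6)² - 4·(5))) / 2 = (6 ± √16) / 2
Solving: λ = 1, 5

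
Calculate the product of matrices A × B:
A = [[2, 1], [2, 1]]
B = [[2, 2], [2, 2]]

Matrix multiplication:
C[0][0] = 2×2 + 1×2 = 6
C[0][1] = 2×2 + 1×2 = 6
C[1][0] = 2×2 + 1×2 = 6
C[1][1] = 2×2 + 1×2 = 6
Result: [[6, 6], [6, 6]]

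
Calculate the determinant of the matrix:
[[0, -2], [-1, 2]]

For a 2×2 matrix [[a, b], [c, d]], det = ad - bc
det = (0)(2) - (-2)(-1) = 0 - 2 = -2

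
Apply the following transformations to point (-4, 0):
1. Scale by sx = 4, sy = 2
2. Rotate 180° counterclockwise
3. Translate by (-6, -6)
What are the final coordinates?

Step 1: Scale → (-16, 0)
Step 2: Rotate 180° → (16, 0)
Step 3: Translate → (10, -6)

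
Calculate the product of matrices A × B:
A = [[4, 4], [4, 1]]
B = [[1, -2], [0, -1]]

Matrix multiplication:
C[0][0] = 4×1 + 4×0 = 4
C[0][1] = 4×-2 + 4×-1 = -12
C[1][0] = 4×1 + 1×0 = 4
C[1][1] = 4×-2 + 1×-1 = -9
Result: [[4, -12], [4, -9]]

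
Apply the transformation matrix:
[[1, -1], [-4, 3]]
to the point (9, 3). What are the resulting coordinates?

Matrix multiplication:
[[1, -1], [-4, 3]] × [9, 3]ᵀ
= [(1)(9) + (-1)(3), (-4)(9) + (3)(3)]ᵀ
= [6, -27]ᵀ
Result: (6, -27)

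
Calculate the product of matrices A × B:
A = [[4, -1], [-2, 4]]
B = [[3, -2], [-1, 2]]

Matrix multiplication:
C[0][0] = 4×3 + -1×-1 = 13
C[0][1] = 4×-2 + -1×2 = -10
C[1][0] = -2×3 + 4×-1 = -10
C[1][1] = -2×-2 + 4×2 = 12
Result: [[13, -10], [-10, 12]]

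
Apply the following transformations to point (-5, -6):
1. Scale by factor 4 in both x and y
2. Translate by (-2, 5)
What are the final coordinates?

Step 1: Scale (-5, -6) by 4 → (-20, -24)
Step 2: Translate by (-2, 5) → (-22, -19)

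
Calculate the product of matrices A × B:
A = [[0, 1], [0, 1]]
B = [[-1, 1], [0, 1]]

Matrix multiplication:
C[0][0] = 0×-1 + 1×0 = 0
C[0][1] = 0×1 + 1×1 = 1
C[1][0] = 0×-1 + 1×0 = 0
C[1][1] = 0×1 + 1×1 = 1
Result: [[0, 1], [0, 1]]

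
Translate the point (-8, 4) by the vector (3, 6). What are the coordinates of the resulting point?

Translation by (3, 6) (homogeneous matrix [[1, 0, 3], [0, 1, 6], [0, 0, 1]]):
x' = -8 + 3 = -5
y' = 4 + 6 = 10
Result: (-5, 10)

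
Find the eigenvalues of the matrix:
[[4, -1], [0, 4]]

Characteristic equation: det(A - λI) = 0
λ² - (trace)λ + (det) = 0
trace = 4 + 4 = 8, det = (4)(4) - (-1)(0) = 16
λ² - (8)λ + (16) = 0
λ = (8 ± √((8)² - 4·(16))) / 2 = (8 ± √0) / 2
Solving: λ = 4, 4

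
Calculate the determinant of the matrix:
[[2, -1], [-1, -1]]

For a 2×2 matrix [[a, b], [c, d]], det = ad - bc
det = (2)(-1) - (-1)(-1) = -2 - 1 = -3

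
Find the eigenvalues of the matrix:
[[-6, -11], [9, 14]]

Characteristic equation: det(A - λI) = 0
λ² - (trace)λ + (det) = 0
trace = -6 + 14 = 8, det = (-6)(14) - (-11)(9) = 15
λ² - (8)λ + (15) = 0
λ = (8 ± √((8)² - 4·(15))) / 2 = (8 ± √4) / 2
Solving: λ = 3, 5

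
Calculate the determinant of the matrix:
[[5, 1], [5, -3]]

For a 2×2 matrix [[a, b], [c, d]], det = ad - bc
det = (5)(-3) - (1)(5) = -15 - 5 = -20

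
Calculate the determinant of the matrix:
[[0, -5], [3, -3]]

For a 2×2 matrix [[a, b], [c, d]], det = ad - bc
det = (0)(-3) - (-5)(3) = 0 - -15 = 15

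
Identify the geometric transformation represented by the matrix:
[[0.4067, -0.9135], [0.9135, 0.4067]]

This matrix represents: rotation by 66° counterclockwise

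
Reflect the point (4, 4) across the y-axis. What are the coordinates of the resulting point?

Reflection across y-axis: (4, 4) → (-4, 4)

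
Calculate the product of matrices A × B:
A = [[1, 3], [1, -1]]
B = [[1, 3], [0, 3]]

Matrix multiplication:
C[0][0] = 1×1 + 3×0 = 1
C[0][1] = 1×3 + 3×3 = 12
C[1][0] = 1×1 + -1×0 = 1
C[1][1] = 1×3 + -1×3 = 0
Result: [[1, 12], [1, 0]]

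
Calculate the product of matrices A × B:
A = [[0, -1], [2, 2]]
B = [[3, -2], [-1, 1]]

Matrix multiplication:
C[0][0] = 0×3 + -1×-1 = 1
C[0][1] = 0×-2 + -1×1 = -1
C[1][0] = 2×3 + 2×-1 = 4
C[1][1] = 2×-2 + 2×1 = -2
Result: [[1, -1], [4, -2]]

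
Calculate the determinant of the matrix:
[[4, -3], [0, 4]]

For a 2×2 matrix [[a, b], [c, d]], det = ad - bc
det = (4)(4) - (-3)(0) = 16 - 0 = 16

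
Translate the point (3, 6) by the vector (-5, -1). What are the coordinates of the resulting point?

Translation by (-5, -1) (homogeneous matrix [[1, 0, -5], [0, 1, -1], [0, 0, 1]]):
x' = 3 + -5 = -2
y' = 6 + -1 = 5
Result: (-2, 5)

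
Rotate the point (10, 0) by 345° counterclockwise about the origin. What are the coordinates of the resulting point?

Rotation matrix for 345°: [[cos 345°, -sin 345°], [sin 345°, cos 345°]] ≈ [[0.965926, 0.258819], [-0.258819, 0.965926]]
[[0.965926, 0.258819], [-0.258819, 0.965926]] × [10, 0]ᵀ ≈ [9.6593, -2.5882]ᵀ
Result: (9.6593, -2.5882)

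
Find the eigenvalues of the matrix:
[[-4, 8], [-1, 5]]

Characteristic equation: det(A - λI) = 0
λ² - (trace)λ + (det) = 0
trace = -4 + 5 = 1, det = (-4)(5) - (8)(-1) = -12
λ² - (1)λ + (-12) = 0
λ = (1 ± √((1)² - 4·(-12))) / 2 = (1 ± √49) / 2
Solving: λ = -3, 4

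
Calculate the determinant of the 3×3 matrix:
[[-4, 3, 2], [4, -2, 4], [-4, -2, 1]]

Expansion along first row:
det = -4·det([[-2,4],[-2,1]]) - 3·det([[4,4],[-4,1]]) + 2·det([[4,-2],[-4,-2]])
    = -4·(-2·1 - 4·-2) - 3·(4·1 - 4·-4) + 2·(4·-2 - -2·-4)
    = -4·6 - 3·20 + 2·-16
    = -24 + -60 + -32 = -116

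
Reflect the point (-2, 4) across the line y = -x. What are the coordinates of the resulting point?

Reflection across line y = -x: (-2, 4) → (-4, 2)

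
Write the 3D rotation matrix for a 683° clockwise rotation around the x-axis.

Rotation matrix for clockwise 683° around x-axis:
A clockwise rotation by 683° is a counterclockwise rotation by -683°.
cos(-683°) = 0.7986, sin(-683°) = 0.6018
Result: [[1, 0, 0], [0, 0.7986, -0.6018], [0, 0.6018, 0.7986]]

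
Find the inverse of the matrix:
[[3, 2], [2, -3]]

For [[a,b],[c,d]], inverse = (1/det)·[[d,-b],[-c,a]]
det = (3)(-3) - (2)(2) = -9 - 4 = -13
Inverse = (1/-13)·[[-3, -2], [-2, 3]]
= [[3/13, 2/13], [2/13, -3/13]]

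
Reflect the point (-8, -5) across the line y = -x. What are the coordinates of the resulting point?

Reflection across line y = -x: (-8, -5) → (5, 8)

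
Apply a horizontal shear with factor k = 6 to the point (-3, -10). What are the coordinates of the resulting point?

Shear matrix for horizontal shear with factor k = 6:
[[1, 6], [0, 1]]
Result: (-3, -10) → (-63, -10)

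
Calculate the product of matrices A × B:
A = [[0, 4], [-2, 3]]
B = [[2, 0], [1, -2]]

Matrix multiplication:
C[0][0] = 0×2 + 4×1 = 4
C[0][1] = 0×0 + 4×-2 = -8
C[1][0] = -2×2 + 3×1 = -1
C[1][1] = -2×0 + 3×-2 = -6
Result: [[4, -8], [-1, -6]]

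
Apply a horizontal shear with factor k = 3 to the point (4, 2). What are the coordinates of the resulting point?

Shear matrix for horizontal shear with factor k = 3:
[[1, 3], [0, 1]]
Result: (4, 2) → (10, 2)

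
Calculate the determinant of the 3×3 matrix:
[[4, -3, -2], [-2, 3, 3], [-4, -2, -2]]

Expansion along first row:
det = 4·det([[3,3],[-2,-2]]) - -3·det([[-2,3],[-4,-2]]) + -2·det([[-2,3],[-4,-2]])
    = 4·(3·-2 - 3·-2) - -3·(-2·-2 - 3·-4) + -2·(-2·-2 - 3·-4)
    = 4·0 - -3·16 + -2·16
    = 0 + 48 + -32 = 16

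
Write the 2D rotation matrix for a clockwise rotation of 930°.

Rotation matrix formula: [[cos θ, -sin θ], [sin θ, cos θ]]
A clockwise rotation by 930° is equivalent to a counterclockwise rotation by -930°.
For θ = -930°:
cos(-930°) = -√3/2
sin(-930°) = 1/2
Result: [[-√3/2, -1/2], [1/2, -√3/2]]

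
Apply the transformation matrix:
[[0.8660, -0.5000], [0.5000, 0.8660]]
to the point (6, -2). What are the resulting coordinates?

Matrix multiplication:
[[0.8660, -0.5000], [0.5000, 0.8660]] × [6, -2]ᵀ
= [(0.8660)(6) + (-0.5000)(-2), (0.5000)(6) + (0.8660)(-2)]ᵀ
= [6.1960, 1.2680]ᵀ
Result: (6.1960, 1.2680)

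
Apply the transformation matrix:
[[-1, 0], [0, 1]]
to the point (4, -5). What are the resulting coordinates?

Matrix multiplication:
[[-1, 0], [0, 1]] × [4, -5]ᵀ
= [(-1)(4) + (0)(-5), (0)(4) + (1)(-5)]ᵀ
= [-4, -5]ᵀ
Result: (-4, -5)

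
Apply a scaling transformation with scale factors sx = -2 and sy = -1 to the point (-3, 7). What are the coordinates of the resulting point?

Scaling matrix:
[[-2, 0], [0, -1]]
Result: (-3 × -2, 7 × -1) = (6, -7)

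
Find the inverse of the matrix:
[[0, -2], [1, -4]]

For [[a,b],[c,d]], inverse = (1/det)·[[d,-b],[-c,a]]
det = (0)(-4) - (-2)(1) = 0 - -2 = 2
Inverse = (1/2)·[[-4, 2], [-1, 0]]
= [[-2, 1], [-1/2, 0]]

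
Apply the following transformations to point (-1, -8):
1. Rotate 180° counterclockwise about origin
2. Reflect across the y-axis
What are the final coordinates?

Step 1: Rotate 180° → (1, 8)
Step 2: Reflect across y-axis → (-1, 8)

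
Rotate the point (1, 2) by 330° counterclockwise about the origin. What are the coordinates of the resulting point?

Rotation matrix for 330°: [[cos 330°, -sin 330°], [sin 330°, cos 330°]] ≈ [[0.866025, 0.500000], [-0.500000, 0.866025]]
[[0.866025, 0.500000], [-0.500000, 0.866025]] × [1, 2]ᵀ ≈ [1.8660, 1.2321]ᵀ
Result: (1.8660, 1.2321)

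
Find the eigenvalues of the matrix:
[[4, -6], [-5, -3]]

Characteristic equation: det(A - λI) = 0
λ² - (trace)λ + (det) = 0
trace = 4 + -3 = 1, det = (4)(-3) - (-6)(-5) = -42
λ² - (1)λ + (-42) = 0
λ = (1 ± √((1)² - 4·(-42))) / 2 = (1 ± √169) / 2
Solving: λ = -6, 7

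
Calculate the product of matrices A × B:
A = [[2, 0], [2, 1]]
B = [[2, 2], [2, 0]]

Matrix multiplication:
C[0][0] = 2×2 + 0×2 = 4
C[0][1] = 2×2 + 0×0 = 4
C[1][0] = 2×2 + 1×2 = 6
C[1][1] = 2×2 + 1×0 = 4
Result: [[4, 4], [6, 4]]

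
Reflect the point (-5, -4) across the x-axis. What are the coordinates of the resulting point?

Reflection across x-axis: (-5, -4) → (-5, 4)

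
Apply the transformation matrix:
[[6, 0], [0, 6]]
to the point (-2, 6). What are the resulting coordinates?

Matrix multiplication:
[[6, 0], [0, 6]] × [-2, 6]ᵀ
= [(6)(-2) + (0)(6), (0)(-2) + (6)(6)]ᵀ
= [-12, 36]ᵀ
Result: (-12, 36)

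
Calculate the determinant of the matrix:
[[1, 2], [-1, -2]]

For a 2×2 matrix [[a, b], [c, d]], det = ad - bc
det = (1)(-2) - (2)(-1) = -2 - -2 = 0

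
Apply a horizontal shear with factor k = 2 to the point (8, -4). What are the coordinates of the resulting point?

Shear matrix for horizontal shear with factor k = 2:
[[1, 2], [0, 1]]
Result: (8, -4) → (0, -4)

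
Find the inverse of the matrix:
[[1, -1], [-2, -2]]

For [[a,b],[c,d]], inverse = (1/det)·[[d,-b],[-c,a]]
det = (1)(-2) - (-1)(-2) = -2 - 2 = -4
Inverse = (1/-4)·[[-2, 1], [2, 1]]
= [[1/2, -1/4], [-1/2, -1/4]]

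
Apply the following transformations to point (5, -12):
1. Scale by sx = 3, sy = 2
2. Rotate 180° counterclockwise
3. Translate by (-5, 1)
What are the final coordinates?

Step 1: Scale → (15, -24)
Step 2: Rotate 180° → (-15, 24)
Step 3: Translate → (-20, 25)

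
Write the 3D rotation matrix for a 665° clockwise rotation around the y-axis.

Rotation matrix for clockwise 665° around y-axis:
A clockwise rotation by 665° is a counterclockwise rotation by -665°.
cos(-665°) = 0.5736, sin(-665°) = 0.8192
Result: [[0.5736, 0, 0.8192], [0, 1, 0], [-0.8192, 0, 0.5736]]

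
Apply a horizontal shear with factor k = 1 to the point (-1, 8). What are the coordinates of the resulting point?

Shear matrix for horizontal shear with factor k = 1:
[[1, 1], [0, 1]]
Result: (-1, 8) → (7, 8)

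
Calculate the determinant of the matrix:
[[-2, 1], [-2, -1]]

For a 2×2 matrix [[a, b], [c, d]], det = ad - bc
det = (-2)(-1) - (1)(-2) = 2 - -2 = 4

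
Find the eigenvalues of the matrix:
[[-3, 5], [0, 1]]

Characteristic equation: det(A - λI) = 0
λ² - (trace)λ + (det) = 0
trace = -3 + 1 = -2, det = (-3)(1) - (5)(0) = -3
λ² - (-2)λ + (-3) = 0
λ = (-2 ± √((-2)² - 4·(-3))) / 2 = (-2 ± √16) / 2
Solving: λ = -3, 1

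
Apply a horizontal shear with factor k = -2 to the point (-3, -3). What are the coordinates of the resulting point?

Shear matrix for horizontal shear with factor k = -2:
[[1, -2], [0, 1]]
Result: (-3, -3) → (3, -3)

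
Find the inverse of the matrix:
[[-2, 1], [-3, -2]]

For [[a,b],[c,d]], inverse = (1/det)·[[d,-b],[-c,a]]
det = (-2)(-2) - (1)(-3) = 4 - -3 = 7
Inverse = (1/7)·[[-2, -1], [3, -2]]
= [[-2/7, -1/7], [3/7, -2/7]]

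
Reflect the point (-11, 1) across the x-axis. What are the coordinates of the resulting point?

Reflection across x-axis: (-11, 1) → (-11, -1)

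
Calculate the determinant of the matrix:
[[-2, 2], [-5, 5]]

For a 2×2 matrix [[a, b], [c, d]], det = ad - bc
det = (-2)(5) - (2)(-5) = -10 - -10 = 0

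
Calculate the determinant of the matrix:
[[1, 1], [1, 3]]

For a 2×2 matrix [[a, b], [c, d]], det = ad - bc
det = (1)(3) - (1)(1) = 3 - 1 = 2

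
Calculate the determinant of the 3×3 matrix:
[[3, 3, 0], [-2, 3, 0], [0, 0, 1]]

Expansion along first row:
det = 3·det([[3,0],[0,1]]) - 3·det([[-2,0],[0,1]]) + 0·det([[-2,3],[0,0]])
    = 3·(3·1 - 0·0) - 3·(-2·1 - 0·0) + 0·(-2·0 - 3·0)
    = 3·3 - 3·-2 + 0·0
    = 9 + 6 + 0 = 15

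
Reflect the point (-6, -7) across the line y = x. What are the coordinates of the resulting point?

Reflection across line y = x: (-6, -7) → (-7, -6)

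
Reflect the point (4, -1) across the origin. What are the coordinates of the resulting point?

Reflection across origin: (4, -1) → (-4, 1)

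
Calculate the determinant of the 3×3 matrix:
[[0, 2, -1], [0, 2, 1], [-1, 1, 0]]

Expansion along first row:
det = 0·det([[2,1],[1,0]]) - 2·det([[0,1],[-1,0]]) + -1·det([[0,2],[-1,1]])
    = 0·(2·0 - 1·1) - 2·(0·0 - 1·-1) + -1·(0·1 - 2·-1)
    = 0·-1 - 2·1 + -1·2
    = 0 + -2 + -2 = -4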